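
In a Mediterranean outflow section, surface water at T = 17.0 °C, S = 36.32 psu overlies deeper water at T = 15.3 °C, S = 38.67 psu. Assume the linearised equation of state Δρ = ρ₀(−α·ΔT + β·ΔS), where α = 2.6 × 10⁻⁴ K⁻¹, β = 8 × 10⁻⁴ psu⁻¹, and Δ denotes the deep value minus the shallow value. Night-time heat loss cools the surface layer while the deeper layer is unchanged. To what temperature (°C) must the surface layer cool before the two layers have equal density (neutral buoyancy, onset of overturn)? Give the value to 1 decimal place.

8.1 °C

Neutral buoyancy requires Δρ = 0, i.e. −α(T_deep − T_surf′) + β(S_deep − S_surf) = 0.
T_surf′ = T_deep − (β/α)·ΔS = 15.3 − (8 × 10⁻⁴/2.6 × 10⁻⁴)·(+2.35) = 8.069 °C.
Cooling required: 17.0 − (8.069) = 8.931 °C.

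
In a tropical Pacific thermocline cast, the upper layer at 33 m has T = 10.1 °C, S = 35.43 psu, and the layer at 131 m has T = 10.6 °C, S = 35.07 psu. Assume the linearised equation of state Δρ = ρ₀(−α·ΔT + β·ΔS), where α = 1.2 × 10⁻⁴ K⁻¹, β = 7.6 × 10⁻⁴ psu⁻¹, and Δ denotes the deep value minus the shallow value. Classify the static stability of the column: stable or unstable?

ΔT = 10.6 − 10.1 = +0.5 K and ΔS = 35.07 − 35.43 = -0.36 psu (deep − shallow).
−αΔT = -6.00 × 10⁻⁵; βΔS = -2.736 × 10⁻⁴; sum Δρ/ρ₀ = -3.336 × 10⁻⁴.
Δρ/ρ₀ < 0, so Δρ < 0: deeper water is lighter → statically unstable; the column would overturn.

unstable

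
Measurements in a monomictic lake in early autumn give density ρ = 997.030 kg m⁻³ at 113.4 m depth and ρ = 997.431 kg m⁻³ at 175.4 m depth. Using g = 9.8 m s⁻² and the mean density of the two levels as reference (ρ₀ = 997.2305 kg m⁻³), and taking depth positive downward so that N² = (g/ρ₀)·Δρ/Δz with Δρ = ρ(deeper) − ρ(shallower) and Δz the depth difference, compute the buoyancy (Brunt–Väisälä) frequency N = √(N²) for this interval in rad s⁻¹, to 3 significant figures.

7.97 × 10⁻³ rad s⁻¹

Δρ = 997.431 − 997.030 = 0.401 kg m⁻³ over Δz = 175.4 − 113.4 = 62 m.
N² = (9.8/997.2305) × (0.401/62) = 6.3560 × 10⁻⁵ s⁻².
N = √(6.3560 × 10⁻⁵) = 7.9725 × 10⁻³ rad s⁻¹ ≈ 7.97 × 10⁻³ rad s⁻¹.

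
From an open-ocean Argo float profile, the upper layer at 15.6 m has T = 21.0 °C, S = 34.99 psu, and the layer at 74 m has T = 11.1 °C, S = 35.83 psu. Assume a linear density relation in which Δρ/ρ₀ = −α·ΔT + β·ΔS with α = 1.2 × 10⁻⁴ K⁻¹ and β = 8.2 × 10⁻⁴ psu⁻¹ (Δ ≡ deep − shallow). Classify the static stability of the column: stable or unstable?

stable

ΔT = 11.1 − 21.0 = -9.9 K and ΔS = 35.83 − 34.99 = +0.84 psu (deep − shallow).
−αΔT = 1.188 × 10⁻³; βΔS = 6.888 × 10⁻⁴; sum Δρ/ρ₀ = 1.8768 × 10⁻³.
Δρ/ρ₀ > 0, so Δρ > 0: deeper water is denser → statically stable.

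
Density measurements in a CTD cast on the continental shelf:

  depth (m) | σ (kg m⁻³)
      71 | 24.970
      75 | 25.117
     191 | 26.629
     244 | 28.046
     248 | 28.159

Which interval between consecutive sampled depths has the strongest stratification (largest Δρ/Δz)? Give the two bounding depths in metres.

71–75 m

Compute the density gradient over each adjacent pair:
  71–75 m: Δρ/Δz = 0.147/4 = 0.037 kg m⁻⁴
  75–191 m: Δρ/Δz = 1.512/116 = 0.013 kg m⁻⁴
  191–244 m: Δρ/Δz = 1.417/53 = 0.027 kg m⁻⁴
  244–248 m: Δρ/Δz = 0.113/4 = 0.028 kg m⁻⁴
The largest gradient is in the 71–75 m interval — the pycnocline.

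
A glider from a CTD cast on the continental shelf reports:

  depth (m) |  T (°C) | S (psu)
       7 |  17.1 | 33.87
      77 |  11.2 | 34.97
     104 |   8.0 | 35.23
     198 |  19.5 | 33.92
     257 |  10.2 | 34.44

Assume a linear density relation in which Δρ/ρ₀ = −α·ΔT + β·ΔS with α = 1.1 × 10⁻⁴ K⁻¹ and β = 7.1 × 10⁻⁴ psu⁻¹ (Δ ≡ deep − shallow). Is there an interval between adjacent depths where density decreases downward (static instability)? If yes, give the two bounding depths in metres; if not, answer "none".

Evaluate Δρ/ρ₀ = −αΔT + βΔS across each adjacent pair:
  7–77 m: −αΔT+βΔS = −(1.1 × 10⁻⁴)(-5.9)+(7.1 × 10⁻⁴)(+1.10) = 1.4 × 10⁻³ → stable
  77–104 m: −αΔT+βΔS = −(1.1 × 10⁻⁴)(-3.2)+(7.1 × 10⁻⁴)(+0.26) = 5.4 × 10⁻⁴ → stable
  104–198 m: −αΔT+βΔS = −(1.1 × 10⁻⁴)(+11.5)+(7.1 × 10⁻⁴)(-1.31) = -2.2 × 10⁻³ → UNSTABLE
  198–257 m: −αΔT+βΔS = −(1.1 × 10⁻⁴)(-9.3)+(7.1 × 10⁻⁴)(+0.52) = 1.4 × 10⁻³ → stable
The 104–198 m interval has Δρ < 0: lighter water underlies denser water.

104–198 m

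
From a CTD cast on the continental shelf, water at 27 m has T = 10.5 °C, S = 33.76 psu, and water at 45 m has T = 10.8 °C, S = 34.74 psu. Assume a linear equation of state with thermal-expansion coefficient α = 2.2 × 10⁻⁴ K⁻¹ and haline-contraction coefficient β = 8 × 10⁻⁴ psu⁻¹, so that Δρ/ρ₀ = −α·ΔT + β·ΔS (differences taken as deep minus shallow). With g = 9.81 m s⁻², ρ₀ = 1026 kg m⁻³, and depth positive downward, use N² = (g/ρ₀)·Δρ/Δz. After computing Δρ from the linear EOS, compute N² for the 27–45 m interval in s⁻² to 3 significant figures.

3.91 × 10⁻⁴ s⁻²

ΔT = +0.3 K, ΔS = +0.98 psu (deep − shallow).
Δρ/ρ₀ = −αΔT + βΔS = -6.60 × 10⁻⁵ + 7.84 × 10⁻⁴ = 7.18 × 10⁻⁴, so Δρ ≈ 0.7367 kg m⁻³.
N² = (g/ρ₀)·Δρ/Δz = g·(Δρ/ρ₀)/Δz = 9.81 × 7.18 × 10⁻⁴ / 18 = 3.9131 × 10⁻⁴ s⁻² ≈ 3.91 × 10⁻⁴ s⁻².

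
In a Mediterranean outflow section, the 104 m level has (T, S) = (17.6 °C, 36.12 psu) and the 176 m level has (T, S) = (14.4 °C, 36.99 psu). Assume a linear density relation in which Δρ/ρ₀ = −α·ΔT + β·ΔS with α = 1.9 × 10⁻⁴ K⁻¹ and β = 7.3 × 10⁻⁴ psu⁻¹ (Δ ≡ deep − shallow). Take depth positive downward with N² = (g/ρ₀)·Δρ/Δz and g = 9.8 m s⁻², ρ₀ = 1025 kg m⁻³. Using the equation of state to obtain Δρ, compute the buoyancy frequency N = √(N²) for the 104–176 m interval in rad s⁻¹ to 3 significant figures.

0.0130 rad s⁻¹

ΔT = -3.2 K, ΔS = +0.87 psu (deep − shallow).
Δρ/ρ₀ = −αΔT + βΔS = 6.08 × 10⁻⁴ + 6.351 × 10⁻⁴ = 1.2431 × 10⁻³, so Δρ ≈ 1.274 kg m⁻³.
N² = (g/ρ₀)·Δρ/Δz = g·(Δρ/ρ₀)/Δz = 9.8 × 1.2431 × 10⁻³ / 72 = 1.6920 × 10⁻⁴ s⁻².
N = √(1.6920 × 10⁻⁴) = 0.013008 rad s⁻¹ ≈ 0.0130 rad s⁻¹.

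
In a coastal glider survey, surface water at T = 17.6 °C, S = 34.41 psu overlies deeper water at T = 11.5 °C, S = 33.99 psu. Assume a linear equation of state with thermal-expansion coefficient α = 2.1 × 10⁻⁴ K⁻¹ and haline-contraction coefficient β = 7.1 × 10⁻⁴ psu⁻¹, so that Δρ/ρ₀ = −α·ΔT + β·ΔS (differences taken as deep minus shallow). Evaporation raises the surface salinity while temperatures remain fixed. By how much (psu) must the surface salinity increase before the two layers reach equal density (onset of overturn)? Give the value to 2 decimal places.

Neutral buoyancy requires −α(T_deep − T_surf) + β(S_deep − S_surf′) = 0.
S_surf′ = S_deep − (α/β)·ΔT = 33.99 − (2.1 × 10⁻⁴/7.1 × 10⁻⁴)·(-6.1) = 35.7942 psu.
Increase required: 35.7942 − 34.41 = 1.3842 psu.

1.38 psu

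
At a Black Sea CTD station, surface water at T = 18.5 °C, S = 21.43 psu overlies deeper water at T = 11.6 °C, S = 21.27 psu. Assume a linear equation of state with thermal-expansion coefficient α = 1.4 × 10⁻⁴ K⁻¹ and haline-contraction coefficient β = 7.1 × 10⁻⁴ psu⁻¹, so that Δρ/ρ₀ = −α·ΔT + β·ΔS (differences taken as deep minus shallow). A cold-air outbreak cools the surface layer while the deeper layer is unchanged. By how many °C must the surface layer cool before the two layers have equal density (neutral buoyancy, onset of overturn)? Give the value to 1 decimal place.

6.1 °C

Neutral buoyancy requires Δρ = 0, i.e. −α(T_deep − T_surf′) + β(S_deep − S_surf) = 0.
T_surf′ = T_deep − (β/α)·ΔS = 11.6 − (7.1 × 10⁻⁴/1.4 × 10⁻⁴)·(-0.16) = 12.411 °C.
Cooling required: 18.5 − (12.411) = 6.089 °C.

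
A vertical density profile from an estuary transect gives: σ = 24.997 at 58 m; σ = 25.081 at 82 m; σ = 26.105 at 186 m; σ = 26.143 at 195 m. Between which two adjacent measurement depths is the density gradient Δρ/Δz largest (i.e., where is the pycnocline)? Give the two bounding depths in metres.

Compute the density gradient over each adjacent pair:
  58–82 m: Δρ/Δz = 0.084/24 = 3.5 × 10⁻³ kg m⁻⁴
  82–186 m: Δρ/Δz = 1.024/104 = 9.8 × 10⁻³ kg m⁻⁴
  186–195 m: Δρ/Δz = 0.038/9 = 4.2 × 10⁻³ kg m⁻⁴
The largest gradient is in the 82–186 m interval — the pycnocline.

82–186 m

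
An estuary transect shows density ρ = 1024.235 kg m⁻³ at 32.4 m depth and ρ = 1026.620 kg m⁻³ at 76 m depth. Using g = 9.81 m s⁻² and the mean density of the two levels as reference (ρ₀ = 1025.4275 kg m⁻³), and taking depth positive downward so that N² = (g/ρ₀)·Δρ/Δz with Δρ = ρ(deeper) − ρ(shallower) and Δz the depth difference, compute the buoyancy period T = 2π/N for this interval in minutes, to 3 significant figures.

Δρ = 1026.620 − 1024.235 = 2.385 kg m⁻³ over Δz = 76 − 32.4 = 43.6 m.
N² = (9.81/1025.4275) × (2.385/43.6) = 5.2332 × 10⁻⁴ s⁻².
N = √(5.2332 × 10⁻⁴) = 0.022876 rad s⁻¹, so T = 2π/N = 274.66 s = 4.5777 min ≈ 4.58 min.

4.58 min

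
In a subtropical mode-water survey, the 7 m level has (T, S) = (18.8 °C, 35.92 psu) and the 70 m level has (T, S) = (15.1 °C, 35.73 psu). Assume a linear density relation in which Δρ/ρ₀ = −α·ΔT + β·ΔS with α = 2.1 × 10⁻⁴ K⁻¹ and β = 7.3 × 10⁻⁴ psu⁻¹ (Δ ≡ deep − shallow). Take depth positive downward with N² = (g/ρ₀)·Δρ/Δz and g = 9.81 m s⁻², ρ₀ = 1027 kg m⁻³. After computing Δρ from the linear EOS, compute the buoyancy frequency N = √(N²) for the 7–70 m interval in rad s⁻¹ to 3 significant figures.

ΔT = -3.7 K, ΔS = -0.19 psu (deep − shallow).
Δρ/ρ₀ = −αΔT + βΔS = 7.77 × 10⁻⁴ − 1.387 × 10⁻⁴ = 6.383 × 10⁻⁴, so Δρ ≈ 0.6555 kg m⁻³.
N² = (g/ρ₀)·Δρ/Δz = g·(Δρ/ρ₀)/Δz = 9.81 × 6.383 × 10⁻⁴ / 63 = 9.9392 × 10⁻⁵ s⁻².
N = √(9.9392 × 10⁻⁵) = 9.9696 × 10⁻³ rad s⁻¹ ≈ 9.97 × 10⁻³ rad s⁻¹.

9.97 × 10⁻³ rad s⁻¹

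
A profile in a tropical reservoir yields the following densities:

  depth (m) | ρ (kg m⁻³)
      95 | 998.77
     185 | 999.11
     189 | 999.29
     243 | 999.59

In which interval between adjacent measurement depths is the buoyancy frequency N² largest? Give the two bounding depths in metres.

185–189 m

Compute the density gradient over each adjacent pair:
  95–185 m: Δρ/Δz = 0.34/90 = 3.8 × 10⁻³ kg m⁻⁴
  185–189 m: Δρ/Δz = 0.18/4 = 0.045 kg m⁻⁴
  189–243 m: Δρ/Δz = 0.30/54 = 5.6 × 10⁻³ kg m⁻⁴
The largest gradient is in the 185–189 m interval — the pycnocline.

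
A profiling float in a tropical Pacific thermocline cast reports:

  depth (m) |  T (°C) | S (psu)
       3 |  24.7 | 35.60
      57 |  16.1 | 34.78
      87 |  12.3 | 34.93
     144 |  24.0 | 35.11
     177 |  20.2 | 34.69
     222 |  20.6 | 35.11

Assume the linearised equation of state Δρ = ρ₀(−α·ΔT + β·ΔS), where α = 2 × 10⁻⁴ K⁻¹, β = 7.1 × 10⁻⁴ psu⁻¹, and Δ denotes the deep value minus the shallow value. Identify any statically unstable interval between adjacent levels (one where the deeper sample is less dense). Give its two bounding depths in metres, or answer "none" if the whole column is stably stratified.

Evaluate Δρ/ρ₀ = −αΔT + βΔS across each adjacent pair:
  3–57 m: −αΔT+βΔS = −(2 × 10⁻⁴)(-8.6)+(7.1 × 10⁻⁴)(-0.82) = 1.1 × 10⁻³ → stable
  57–87 m: −αΔT+βΔS = −(2 × 10⁻⁴)(-3.8)+(7.1 × 10⁻⁴)(+0.15) = 8.7 × 10⁻⁴ → stable
  87–144 m: −αΔT+βΔS = −(2 × 10⁻⁴)(+11.7)+(7.1 × 10⁻⁴)(+0.18) = -2.2 × 10⁻³ → UNSTABLE
  144–177 m: −αΔT+βΔS = −(2 × 10⁻⁴)(-3.8)+(7.1 × 10⁻⁴)(-0.42) = 4.6 × 10⁻⁴ → stable
  177–222 m: −αΔT+βΔS = −(2 × 10⁻⁴)(+0.4)+(7.1 × 10⁻⁴)(+0.42) = 2.2 × 10⁻⁴ → stable
The 87–144 m interval has Δρ < 0: lighter water underlies denser water.

87–144 m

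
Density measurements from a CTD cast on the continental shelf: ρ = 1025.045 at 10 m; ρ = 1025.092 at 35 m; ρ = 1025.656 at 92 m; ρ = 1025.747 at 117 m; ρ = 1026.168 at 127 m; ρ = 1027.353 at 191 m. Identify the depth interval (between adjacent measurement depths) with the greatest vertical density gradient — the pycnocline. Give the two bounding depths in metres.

Compute the density gradient over each adjacent pair:
  10–35 m: Δρ/Δz = 0.047/25 = 1.9 × 10⁻³ kg m⁻⁴
  35–92 m: Δρ/Δz = 0.564/57 = 9.9 × 10⁻³ kg m⁻⁴
  92–117 m: Δρ/Δz = 0.091/25 = 3.6 × 10⁻³ kg m⁻⁴
  117–127 m: Δρ/Δz = 0.421/10 = 0.042 kg m⁻⁴
  127–191 m: Δρ/Δz = 1.185/64 = 0.019 kg m⁻⁴
The largest gradient is in the 117–127 m interval — the pycnocline.

117–127 m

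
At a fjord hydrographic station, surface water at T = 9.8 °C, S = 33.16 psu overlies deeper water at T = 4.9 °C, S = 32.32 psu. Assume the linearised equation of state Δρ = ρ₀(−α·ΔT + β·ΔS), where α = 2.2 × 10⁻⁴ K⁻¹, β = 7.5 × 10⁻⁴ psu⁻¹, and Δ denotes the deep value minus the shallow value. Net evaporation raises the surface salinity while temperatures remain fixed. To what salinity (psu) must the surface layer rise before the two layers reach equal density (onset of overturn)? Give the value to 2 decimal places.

33.76 psu

Neutral buoyancy requires −α(T_deep − T_surf) + β(S_deep − S_surf′) = 0.
S_surf′ = S_deep − (α/β)·ΔT = 32.32 − (2.2 × 10⁻⁴/7.5 × 10⁻⁴)·(-4.9) = 33.7573 psu.
Increase required: 33.7573 − 33.16 = 0.5973 psu.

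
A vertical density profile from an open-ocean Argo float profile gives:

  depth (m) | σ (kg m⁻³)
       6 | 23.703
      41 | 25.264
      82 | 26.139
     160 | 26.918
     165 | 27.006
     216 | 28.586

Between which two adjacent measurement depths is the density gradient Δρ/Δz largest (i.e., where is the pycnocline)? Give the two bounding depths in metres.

Compute the density gradient over each adjacent pair:
  6–41 m: Δρ/Δz = 1.561/35 = 0.045 kg m⁻⁴
  41–82 m: Δρ/Δz = 0.875/41 = 0.021 kg m⁻⁴
  82–160 m: Δρ/Δz = 0.779/78 = 0.010 kg m⁻⁴
  160–165 m: Δρ/Δz = 0.088/5 = 0.018 kg m⁻⁴
  165–216 m: Δρ/Δz = 1.580/51 = 0.031 kg m⁻⁴
The largest gradient is in the 6–41 m interval — the pycnocline.

6–41 m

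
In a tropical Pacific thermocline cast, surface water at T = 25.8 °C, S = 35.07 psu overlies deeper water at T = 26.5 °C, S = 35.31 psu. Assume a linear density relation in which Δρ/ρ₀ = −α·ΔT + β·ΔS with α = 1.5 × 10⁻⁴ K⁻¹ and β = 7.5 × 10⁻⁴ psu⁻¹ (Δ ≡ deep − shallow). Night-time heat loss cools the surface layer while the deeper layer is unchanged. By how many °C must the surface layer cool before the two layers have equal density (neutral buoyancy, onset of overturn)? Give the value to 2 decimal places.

0.50 °C

Neutral buoyancy requires Δρ = 0, i.e. −α(T_deep − T_surf′) + β(S_deep − S_surf) = 0.
T_surf′ = T_deep − (β/α)·ΔS = 26.5 − (7.5 × 10⁻⁴/1.5 × 10⁻⁴)·(+0.24) = 25.3000 °C.
Cooling required: 25.8 − (25.3000) = 0.5000 °C.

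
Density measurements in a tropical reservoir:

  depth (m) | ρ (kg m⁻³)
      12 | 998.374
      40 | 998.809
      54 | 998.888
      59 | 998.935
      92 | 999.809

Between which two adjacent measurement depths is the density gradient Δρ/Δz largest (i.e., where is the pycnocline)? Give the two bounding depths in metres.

Compute the density gradient over each adjacent pair:
  12–40 m: Δρ/Δz = 0.435/28 = 0.016 kg m⁻⁴
  40–54 m: Δρ/Δz = 0.079/14 = 5.6 × 10⁻³ kg m⁻⁴
  54–59 m: Δρ/Δz = 0.047/5 = 9.4 × 10⁻³ kg m⁻⁴
  59–92 m: Δρ/Δz = 0.874/33 = 0.026 kg m⁻⁴
The largest gradient is in the 59–92 m interval — the pycnocline.

59–92 m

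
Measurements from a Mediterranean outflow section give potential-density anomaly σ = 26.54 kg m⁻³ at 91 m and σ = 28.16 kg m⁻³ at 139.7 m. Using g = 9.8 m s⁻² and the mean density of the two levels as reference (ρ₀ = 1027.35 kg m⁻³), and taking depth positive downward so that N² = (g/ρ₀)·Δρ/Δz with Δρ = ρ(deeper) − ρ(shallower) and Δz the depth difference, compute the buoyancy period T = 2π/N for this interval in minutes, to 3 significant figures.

Δρ = 1028.16 − 1026.54 = 1.62 kg m⁻³ over Δz = 139.7 − 91 = 48.7 m.
N² = (9.8/1027.35) × (1.62/48.7) = 3.1732 × 10⁻⁴ s⁻².
N = √(3.1732 × 10⁻⁴) = 0.017813 rad s⁻¹, so T = 2π/N = 352.73 s = 5.8788 min ≈ 5.88 min.

5.88 min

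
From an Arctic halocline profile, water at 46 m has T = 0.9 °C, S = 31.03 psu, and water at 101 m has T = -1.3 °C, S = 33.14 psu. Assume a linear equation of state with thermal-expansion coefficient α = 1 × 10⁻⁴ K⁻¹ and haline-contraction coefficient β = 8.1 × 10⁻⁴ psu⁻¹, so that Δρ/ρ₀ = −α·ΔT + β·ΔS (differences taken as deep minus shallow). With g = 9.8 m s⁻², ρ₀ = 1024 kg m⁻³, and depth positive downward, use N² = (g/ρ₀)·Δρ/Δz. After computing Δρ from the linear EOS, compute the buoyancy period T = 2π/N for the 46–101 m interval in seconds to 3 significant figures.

ΔT = -2.2 K, ΔS = +2.11 psu (deep − shallow).
Δρ/ρ₀ = −αΔT + βΔS = 2.20 × 10⁻⁴ + 1.7091 × 10⁻³ = 1.9291 × 10⁻³, so Δρ ≈ 1.975 kg m⁻³.
N² = (g/ρ₀)·Δρ/Δz = g·(Δρ/ρ₀)/Δz = 9.8 × 1.9291 × 10⁻³ / 55 = 3.4373 × 10⁻⁴ s⁻².
N = √(3.4373 × 10⁻⁴) = 0.018540 rad s⁻¹ → T = 2π/N = 338.90 s ≈ 339 s.

339 s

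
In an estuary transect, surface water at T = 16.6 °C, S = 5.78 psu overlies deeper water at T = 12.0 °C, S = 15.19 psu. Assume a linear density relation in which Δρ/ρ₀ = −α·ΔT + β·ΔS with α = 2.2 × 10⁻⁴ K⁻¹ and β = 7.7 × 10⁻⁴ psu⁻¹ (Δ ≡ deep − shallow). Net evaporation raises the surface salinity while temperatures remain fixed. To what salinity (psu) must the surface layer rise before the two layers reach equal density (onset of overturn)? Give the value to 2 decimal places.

Neutral buoyancy requires −α(T_deep − T_surf) + β(S_deep − S_surf′) = 0.
S_surf′ = S_deep − (α/β)·ΔT = 15.19 − (2.2 × 10⁻⁴/7.7 × 10⁻⁴)·(-4.6) = 16.5043 psu.
Increase required: 16.5043 − 5.78 = 10.7243 psu.

16.50 psu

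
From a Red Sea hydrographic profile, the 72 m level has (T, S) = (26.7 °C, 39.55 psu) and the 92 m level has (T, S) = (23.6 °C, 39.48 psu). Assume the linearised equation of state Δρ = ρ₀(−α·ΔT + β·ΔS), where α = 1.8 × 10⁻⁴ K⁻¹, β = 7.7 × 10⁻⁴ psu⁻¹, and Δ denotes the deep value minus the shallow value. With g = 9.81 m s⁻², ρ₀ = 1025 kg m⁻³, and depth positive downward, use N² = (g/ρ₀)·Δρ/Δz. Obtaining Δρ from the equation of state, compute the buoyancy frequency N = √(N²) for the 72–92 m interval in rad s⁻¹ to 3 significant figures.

0.0157 rad s⁻¹

ΔT = -3.1 K, ΔS = -0.07 psu (deep − shallow).
Δρ/ρ₀ = −αΔT + βΔS = 5.58 × 10⁻⁴ − 5.39 × 10⁻⁵ = 5.041 × 10⁻⁴, so Δρ ≈ 0.5167 kg m⁻³.
N² = (g/ρ₀)·Δρ/Δz = g·(Δρ/ρ₀)/Δz = 9.81 × 5.041 × 10⁻⁴ / 20 = 2.4726 × 10⁻⁴ s⁻².
N = √(2.4726 × 10⁻⁴) = 0.015725 rad s⁻¹ ≈ 0.0157 rad s⁻¹.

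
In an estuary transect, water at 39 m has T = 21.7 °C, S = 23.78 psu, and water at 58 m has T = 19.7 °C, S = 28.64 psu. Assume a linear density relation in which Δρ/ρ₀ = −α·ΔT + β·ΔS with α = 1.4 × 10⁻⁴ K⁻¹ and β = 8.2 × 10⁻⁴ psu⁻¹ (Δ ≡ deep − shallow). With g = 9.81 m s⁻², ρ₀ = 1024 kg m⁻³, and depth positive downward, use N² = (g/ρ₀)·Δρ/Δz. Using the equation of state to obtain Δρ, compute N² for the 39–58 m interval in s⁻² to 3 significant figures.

2.20 × 10⁻³ s⁻²

ΔT = -2.0 K, ΔS = +4.86 psu (deep − shallow).
Δρ/ρ₀ = −αΔT + βΔS = 2.80 × 10⁻⁴ + 3.9852 × 10⁻³ = 4.2652 × 10⁻³, so Δρ ≈ 4.368 kg m⁻³.
N² = (g/ρ₀)·Δρ/Δz = g·(Δρ/ρ₀)/Δz = 9.81 × 4.2652 × 10⁻³ / 19 = 2.2022 × 10⁻³ s⁻² ≈ 2.20 × 10⁻³ s⁻².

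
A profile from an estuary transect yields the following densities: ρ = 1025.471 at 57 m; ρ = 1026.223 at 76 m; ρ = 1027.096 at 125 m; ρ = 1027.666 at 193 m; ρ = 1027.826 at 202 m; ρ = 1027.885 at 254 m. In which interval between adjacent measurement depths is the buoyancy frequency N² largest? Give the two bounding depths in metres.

57–76 m

Compute the density gradient over each adjacent pair:
  57–76 m: Δρ/Δz = 0.752/19 = 0.040 kg m⁻⁴
  76–125 m: Δρ/Δz = 0.873/49 = 0.018 kg m⁻⁴
  125–193 m: Δρ/Δz = 0.570/68 = 8.4 × 10⁻³ kg m⁻⁴
  193–202 m: Δρ/Δz = 0.160/9 = 0.018 kg m⁻⁴
  202–254 m: Δρ/Δz = 0.059/52 = 1.1 × 10⁻³ kg m⁻⁴
The largest gradient is in the 57–76 m interval — the pycnocline.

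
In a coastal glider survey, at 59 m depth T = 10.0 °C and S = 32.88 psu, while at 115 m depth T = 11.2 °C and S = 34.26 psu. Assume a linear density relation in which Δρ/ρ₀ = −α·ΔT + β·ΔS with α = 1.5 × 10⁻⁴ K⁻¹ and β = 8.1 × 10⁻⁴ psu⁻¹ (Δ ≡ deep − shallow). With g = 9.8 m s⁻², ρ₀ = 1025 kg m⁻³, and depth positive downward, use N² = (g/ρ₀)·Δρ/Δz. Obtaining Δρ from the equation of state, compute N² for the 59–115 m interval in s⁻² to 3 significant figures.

ΔT = +1.2 K, ΔS = +1.38 psu (deep − shallow).
Δρ/ρ₀ = −αΔT + βΔS = -1.80 × 10⁻⁴ + 1.1178 × 10⁻³ = 9.378 × 10⁻⁴, so Δρ ≈ 0.9612 kg m⁻³.
N² = (g/ρ₀)·Δρ/Δz = g·(Δρ/ρ₀)/Δz = 9.8 × 9.378 × 10⁻⁴ / 56 = 1.6411 × 10⁻⁴ s⁻² ≈ 1.64 × 10⁻⁴ s⁻².

1.64 × 10⁻⁴ s⁻²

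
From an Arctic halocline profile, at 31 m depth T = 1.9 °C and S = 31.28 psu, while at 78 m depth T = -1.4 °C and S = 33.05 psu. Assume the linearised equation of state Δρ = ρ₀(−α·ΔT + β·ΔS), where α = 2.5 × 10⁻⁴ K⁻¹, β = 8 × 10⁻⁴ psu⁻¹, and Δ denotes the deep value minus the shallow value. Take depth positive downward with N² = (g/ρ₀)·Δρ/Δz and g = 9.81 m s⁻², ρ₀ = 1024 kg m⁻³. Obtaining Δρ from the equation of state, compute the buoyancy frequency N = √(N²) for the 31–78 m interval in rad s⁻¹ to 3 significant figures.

0.0216 rad s⁻¹

ΔT = -3.3 K, ΔS = +1.77 psu (deep − shallow).
Δρ/ρ₀ = −αΔT + βΔS = 8.25 × 10⁻⁴ + 1.416 × 10⁻³ = 2.241 × 10⁻³, so Δρ ≈ 2.295 kg m⁻³.
N² = (g/ρ₀)·Δρ/Δz = g·(Δρ/ρ₀)/Δz = 9.81 × 2.241 × 10⁻³ / 47 = 4.6775 × 10⁻⁴ s⁻².
N = √(4.6775 × 10⁻⁴) = 0.021628 rad s⁻¹ ≈ 0.0216 rad s⁻¹.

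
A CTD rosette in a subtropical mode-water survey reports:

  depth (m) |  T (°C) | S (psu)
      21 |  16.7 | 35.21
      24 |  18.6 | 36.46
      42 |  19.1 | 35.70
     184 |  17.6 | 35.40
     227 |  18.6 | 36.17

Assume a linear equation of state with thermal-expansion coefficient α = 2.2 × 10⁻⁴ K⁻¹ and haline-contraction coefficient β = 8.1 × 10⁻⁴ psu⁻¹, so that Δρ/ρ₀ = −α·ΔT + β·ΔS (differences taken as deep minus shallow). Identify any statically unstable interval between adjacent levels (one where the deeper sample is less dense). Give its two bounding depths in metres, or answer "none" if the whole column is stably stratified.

24–42 m

Evaluate Δρ/ρ₀ = −αΔT + βΔS across each adjacent pair:
  21–24 m: −αΔT+βΔS = −(2.2 × 10⁻⁴)(+1.9)+(8.1 × 10⁻⁴)(+1.25) = 5.9 × 10⁻⁴ → stable
  24–42 m: −αΔT+βΔS = −(2.2 × 10⁻⁴)(+0.5)+(8.1 × 10⁻⁴)(-0.76) = -7.3 × 10⁻⁴ → UNSTABLE
  42–184 m: −αΔT+βΔS = −(2.2 × 10⁻⁴)(-1.5)+(8.1 × 10⁻⁴)(-0.30) = 8.7 × 10⁻⁵ → stable
  184–227 m: −αΔT+βΔS = −(2.2 × 10⁻⁴)(+1.0)+(8.1 × 10⁻⁴)(+0.77) = 4.0 × 10⁻⁴ → stable
The 24–42 m interval has Δρ < 0: lighter water underlies denser water.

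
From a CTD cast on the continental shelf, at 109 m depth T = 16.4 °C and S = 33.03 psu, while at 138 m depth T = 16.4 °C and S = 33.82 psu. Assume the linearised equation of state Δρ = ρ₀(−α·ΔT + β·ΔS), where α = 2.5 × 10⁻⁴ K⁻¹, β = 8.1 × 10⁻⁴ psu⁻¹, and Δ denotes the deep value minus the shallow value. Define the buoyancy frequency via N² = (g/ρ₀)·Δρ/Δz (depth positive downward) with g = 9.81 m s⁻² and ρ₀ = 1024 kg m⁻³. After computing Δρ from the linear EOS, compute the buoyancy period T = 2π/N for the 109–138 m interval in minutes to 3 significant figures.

ΔT = +0.0 K, ΔS = +0.79 psu (deep − shallow).
Δρ/ρ₀ = −αΔT + βΔS = 0 + 6.399 × 10⁻⁴ = 6.399 × 10⁻⁴, so Δρ ≈ 0.6553 kg m⁻³.
N² = (g/ρ₀)·Δρ/Δz = g·(Δρ/ρ₀)/Δz = 9.81 × 6.399 × 10⁻⁴ / 29 = 2.1646 × 10⁻⁴ s⁻².
N = √(2.1646 × 10⁻⁴) = 0.014713 rad s⁻¹ → T = 2π/N = 427.05 s = 7.1175 min ≈ 7.12 min.

7.12 min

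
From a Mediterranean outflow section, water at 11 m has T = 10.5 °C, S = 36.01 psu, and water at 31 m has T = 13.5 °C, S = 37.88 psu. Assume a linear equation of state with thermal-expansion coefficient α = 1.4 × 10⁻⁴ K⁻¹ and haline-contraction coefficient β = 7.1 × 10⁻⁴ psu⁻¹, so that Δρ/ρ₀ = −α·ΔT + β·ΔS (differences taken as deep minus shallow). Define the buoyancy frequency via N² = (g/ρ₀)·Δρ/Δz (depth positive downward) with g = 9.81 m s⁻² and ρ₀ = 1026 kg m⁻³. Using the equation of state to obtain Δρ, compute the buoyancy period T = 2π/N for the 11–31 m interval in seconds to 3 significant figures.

ΔT = +3.0 K, ΔS = +1.87 psu (deep − shallow).
Δρ/ρ₀ = −αΔT + βΔS = -4.20 × 10⁻⁴ + 1.3277 × 10⁻³ = 9.077 × 10⁻⁴, so Δρ ≈ 0.9313 kg m⁻³.
N² = (g/ρ₀)·Δρ/Δz = g·(Δρ/ρ₀)/Δz = 9.81 × 9.077 × 10⁻⁴ / 20 = 4.4523 × 10⁻⁴ s⁻².
N = √(4.4523 × 10⁻⁴) = 0.021100 rad s⁻¹ → T = 2π/N = 297.78 s ≈ 298 s.

298 s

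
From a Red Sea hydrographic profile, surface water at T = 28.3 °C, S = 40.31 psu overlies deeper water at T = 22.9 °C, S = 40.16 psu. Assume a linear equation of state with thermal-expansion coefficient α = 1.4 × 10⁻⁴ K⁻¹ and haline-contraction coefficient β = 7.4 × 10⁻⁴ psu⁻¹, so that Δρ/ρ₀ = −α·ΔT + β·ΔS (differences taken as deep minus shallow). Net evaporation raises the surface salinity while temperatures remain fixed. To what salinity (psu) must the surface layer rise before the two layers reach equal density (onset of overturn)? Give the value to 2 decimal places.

41.18 psu

Neutral buoyancy requires −α(T_deep − T_surf) + β(S_deep − S_surf′) = 0.
S_surf′ = S_deep − (α/β)·ΔT = 40.16 − (1.4 × 10⁻⁴/7.4 × 10⁻⁴)·(-5.4) = 41.1816 psu.
Increase required: 41.1816 − 40.31 = 0.8716 psu.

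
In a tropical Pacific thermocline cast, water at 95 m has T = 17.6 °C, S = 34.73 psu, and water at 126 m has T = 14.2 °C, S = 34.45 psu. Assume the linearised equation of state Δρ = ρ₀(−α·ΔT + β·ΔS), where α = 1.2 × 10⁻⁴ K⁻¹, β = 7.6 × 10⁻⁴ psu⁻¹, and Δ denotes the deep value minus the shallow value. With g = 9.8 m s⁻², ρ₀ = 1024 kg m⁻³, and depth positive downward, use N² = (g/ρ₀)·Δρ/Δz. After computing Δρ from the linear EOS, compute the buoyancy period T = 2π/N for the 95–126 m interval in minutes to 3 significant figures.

ΔT = -3.4 K, ΔS = -0.28 psu (deep − shallow).
Δρ/ρ₀ = −αΔT + βΔS = 4.08 × 10⁻⁴ − 2.128 × 10⁻⁴ = 1.952 × 10⁻⁴, so Δρ ≈ 0.1999 kg m⁻³.
N² = (g/ρ₀)·Δρ/Δz = g·(Δρ/ρ₀)/Δz = 9.8 × 1.952 × 10⁻⁴ / 31 = 6.1708 × 10⁻⁵ s⁻².
N = √(6.1708 × 10⁻⁵) = 7.8554 × 10⁻³ rad s⁻¹ → T = 2π/N = 799.86 s = 13.331 min ≈ 13.3 min.

13.3 min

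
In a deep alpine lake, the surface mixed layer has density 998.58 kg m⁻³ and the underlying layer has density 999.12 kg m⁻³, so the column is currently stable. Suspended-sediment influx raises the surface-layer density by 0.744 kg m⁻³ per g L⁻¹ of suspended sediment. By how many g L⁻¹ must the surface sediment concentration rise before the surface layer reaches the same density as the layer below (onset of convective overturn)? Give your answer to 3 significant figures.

0.726 g L⁻¹

Density deficit of the surface layer: 999.12 − 998.58 = 0.54 kg m⁻³.
Required change = 0.54 / 0.744 = 0.726 g L⁻¹.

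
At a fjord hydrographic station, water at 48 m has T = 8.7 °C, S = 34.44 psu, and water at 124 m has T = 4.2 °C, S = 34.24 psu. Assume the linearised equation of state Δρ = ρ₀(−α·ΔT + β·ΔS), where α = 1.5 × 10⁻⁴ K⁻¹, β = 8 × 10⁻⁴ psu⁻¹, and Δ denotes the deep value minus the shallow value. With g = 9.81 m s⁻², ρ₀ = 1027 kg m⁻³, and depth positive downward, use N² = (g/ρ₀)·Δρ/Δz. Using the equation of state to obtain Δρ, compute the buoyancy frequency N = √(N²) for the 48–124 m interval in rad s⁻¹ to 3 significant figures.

ΔT = -4.5 K, ΔS = -0.20 psu (deep − shallow).
Δρ/ρ₀ = −αΔT + βΔS = 6.75 × 10⁻⁴ − 1.60 × 10⁻⁴ = 5.15 × 10⁻⁴, so Δρ ≈ 0.5289 kg m⁻³.
N² = (g/ρ₀)·Δρ/Δz = g·(Δρ/ρ₀)/Δz = 9.81 × 5.15 × 10⁻⁴ / 76 = 6.6476 × 10⁻⁵ s⁻².
N = √(6.6476 × 10⁻⁵) = 8.1533 × 10⁻³ rad s⁻¹ ≈ 8.15 × 10⁻³ rad s⁻¹.

8.15 × 10⁻³ rad s⁻¹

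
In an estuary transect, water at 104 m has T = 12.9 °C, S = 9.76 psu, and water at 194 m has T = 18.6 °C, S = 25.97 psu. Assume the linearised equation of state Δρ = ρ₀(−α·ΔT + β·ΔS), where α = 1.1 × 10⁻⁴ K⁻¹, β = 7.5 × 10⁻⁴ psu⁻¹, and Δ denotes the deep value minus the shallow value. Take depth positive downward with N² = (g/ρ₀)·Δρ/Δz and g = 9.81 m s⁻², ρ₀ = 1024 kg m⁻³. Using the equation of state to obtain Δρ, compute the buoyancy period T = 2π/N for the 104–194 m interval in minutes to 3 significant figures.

2.95 min

ΔT = +5.7 K, ΔS = +16.21 psu (deep − shallow).
Δρ/ρ₀ = −αΔT + βΔS = -6.27 × 10⁻⁴ + 0.0121575 = 0.0115305, so Δρ ≈ 11.81 kg m⁻³.
N² = (g/ρ₀)·Δρ/Δz = g·(Δρ/ρ₀)/Δz = 9.81 × 0.0115305 / 90 = 1.2568 × 10⁻³ s⁻².
N = √(1.2568 × 10⁻³) = 0.035451 rad s⁻¹ → T = 2π/N = 177.24 s = 2.9540 min ≈ 2.95 min.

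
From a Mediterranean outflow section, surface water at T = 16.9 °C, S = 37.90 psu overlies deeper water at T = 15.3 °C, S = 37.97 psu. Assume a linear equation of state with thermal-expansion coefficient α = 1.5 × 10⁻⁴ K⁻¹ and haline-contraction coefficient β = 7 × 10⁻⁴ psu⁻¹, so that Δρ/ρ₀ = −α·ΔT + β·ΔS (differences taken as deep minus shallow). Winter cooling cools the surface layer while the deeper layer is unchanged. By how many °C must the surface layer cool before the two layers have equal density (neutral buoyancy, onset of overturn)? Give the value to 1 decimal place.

1.9 °C

Neutral buoyancy requires Δρ = 0, i.e. −α(T_deep − T_surf′) + β(S_deep − S_surf) = 0.
T_surf′ = T_deep − (β/α)·ΔS = 15.3 − (7 × 10⁻⁴/1.5 × 10⁻⁴)·(+0.07) = 14.973 °C.
Cooling required: 16.9 − (14.973) = 1.927 °C.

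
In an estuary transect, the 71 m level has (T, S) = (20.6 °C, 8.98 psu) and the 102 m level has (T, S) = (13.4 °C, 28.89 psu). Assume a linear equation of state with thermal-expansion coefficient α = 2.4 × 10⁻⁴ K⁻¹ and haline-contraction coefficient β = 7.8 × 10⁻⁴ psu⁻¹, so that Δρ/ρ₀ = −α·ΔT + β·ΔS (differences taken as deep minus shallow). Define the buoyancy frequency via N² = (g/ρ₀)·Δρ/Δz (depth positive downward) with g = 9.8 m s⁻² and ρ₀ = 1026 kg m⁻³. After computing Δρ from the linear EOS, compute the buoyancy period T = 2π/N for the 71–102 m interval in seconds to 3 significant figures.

85.1 s

ΔT = -7.2 K, ΔS = +19.91 psu (deep − shallow).
Δρ/ρ₀ = −αΔT + βΔS = 1.728 × 10⁻³ + 0.0155298 = 0.0172578, so Δρ ≈ 17.71 kg m⁻³.
N² = (g/ρ₀)·Δρ/Δz = g·(Δρ/ρ₀)/Δz = 9.8 × 0.0172578 / 31 = 5.4557 × 10⁻³ s⁻².
N = √(5.4557 × 10⁻³) = 0.073863 rad s⁻¹ → T = 2π/N = 85.065 s ≈ 85.1 s.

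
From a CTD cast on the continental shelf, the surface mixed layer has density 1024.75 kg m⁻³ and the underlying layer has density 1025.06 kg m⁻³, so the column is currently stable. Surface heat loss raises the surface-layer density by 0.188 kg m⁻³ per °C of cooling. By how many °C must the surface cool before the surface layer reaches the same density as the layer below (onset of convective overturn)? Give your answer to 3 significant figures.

Density deficit of the surface layer: 1025.06 − 1024.75 = 0.31 kg m⁻³.
Required change = 0.31 / 0.188 = 1.65 °C.

1.65 °C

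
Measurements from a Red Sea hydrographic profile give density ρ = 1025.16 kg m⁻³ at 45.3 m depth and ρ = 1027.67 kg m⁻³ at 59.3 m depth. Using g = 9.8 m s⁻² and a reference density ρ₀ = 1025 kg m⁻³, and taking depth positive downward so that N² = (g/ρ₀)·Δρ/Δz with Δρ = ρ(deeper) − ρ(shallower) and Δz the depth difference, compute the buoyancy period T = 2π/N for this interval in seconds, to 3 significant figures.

Δρ = 1027.67 − 1025.16 = 2.51 kg m⁻³ over Δz = 59.3 − 45.3 = 14 m.
N² = (9.8/1025) × (2.51/14) = 1.7141 × 10⁻³ s⁻².
N = √(1.7141 × 10⁻³) = 0.041402 rad s⁻¹, so T = 2π/N = 151.76 s ≈ 152 s.

152 s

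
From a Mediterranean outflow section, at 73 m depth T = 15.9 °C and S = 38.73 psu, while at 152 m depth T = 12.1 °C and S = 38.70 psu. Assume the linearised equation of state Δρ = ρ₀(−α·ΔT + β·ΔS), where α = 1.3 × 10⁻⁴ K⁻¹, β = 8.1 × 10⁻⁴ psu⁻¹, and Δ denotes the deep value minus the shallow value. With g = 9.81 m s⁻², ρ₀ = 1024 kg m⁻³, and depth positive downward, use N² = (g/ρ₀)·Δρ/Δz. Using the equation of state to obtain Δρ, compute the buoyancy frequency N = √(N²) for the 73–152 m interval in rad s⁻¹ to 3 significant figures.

ΔT = -3.8 K, ΔS = -0.03 psu (deep − shallow).
Δρ/ρ₀ = −αΔT + βΔS = 4.94 × 10⁻⁴ − 2.43 × 10⁻⁵ = 4.697 × 10⁻⁴, so Δρ ≈ 0.4810 kg m⁻³.
N² = (g/ρ₀)·Δρ/Δz = g·(Δρ/ρ₀)/Δz = 9.81 × 4.697 × 10⁻⁴ / 79 = 5.8326 × 10⁻⁵ s⁻².
N = √(5.8326 × 10⁻⁵) = 7.6371 × 10⁻³ rad s⁻¹ ≈ 7.64 × 10⁻³ rad s⁻¹.

7.64 × 10⁻³ rad s⁻¹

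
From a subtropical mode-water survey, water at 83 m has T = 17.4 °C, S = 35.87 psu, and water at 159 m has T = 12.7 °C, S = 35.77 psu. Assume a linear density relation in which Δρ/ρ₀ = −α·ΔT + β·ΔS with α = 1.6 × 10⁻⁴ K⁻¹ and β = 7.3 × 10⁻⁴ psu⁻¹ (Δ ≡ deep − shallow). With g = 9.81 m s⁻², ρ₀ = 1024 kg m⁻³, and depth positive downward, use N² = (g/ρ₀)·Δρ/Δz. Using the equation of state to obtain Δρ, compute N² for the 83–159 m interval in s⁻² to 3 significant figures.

ΔT = -4.7 K, ΔS = -0.10 psu (deep − shallow).
Δρ/ρ₀ = −αΔT + βΔS = 7.52 × 10⁻⁴ − 7.30 × 10⁻⁵ = 6.79 × 10⁻⁴, so Δρ ≈ 0.6953 kg m⁻³.
N² = (g/ρ₀)·Δρ/Δz = g·(Δρ/ρ₀)/Δz = 9.81 × 6.79 × 10⁻⁴ / 76 = 8.7645 × 10⁻⁵ s⁻² ≈ 8.76 × 10⁻⁵ s⁻².

8.76 × 10⁻⁵ s⁻²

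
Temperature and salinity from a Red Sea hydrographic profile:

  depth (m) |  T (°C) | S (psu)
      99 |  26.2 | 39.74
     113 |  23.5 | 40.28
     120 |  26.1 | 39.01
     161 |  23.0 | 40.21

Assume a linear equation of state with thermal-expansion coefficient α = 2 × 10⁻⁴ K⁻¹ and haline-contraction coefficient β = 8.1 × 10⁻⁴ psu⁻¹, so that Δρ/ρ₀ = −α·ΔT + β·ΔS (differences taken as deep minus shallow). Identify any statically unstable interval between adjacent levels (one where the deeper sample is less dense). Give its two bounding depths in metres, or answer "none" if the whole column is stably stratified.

113–120 m

Evaluate Δρ/ρ₀ = −αΔT + βΔS across each adjacent pair:
  99–113 m: −αΔT+βΔS = −(2 × 10⁻⁴)(-2.7)+(8.1 × 10⁻⁴)(+0.54) = 9.8 × 10⁻⁴ → stable
  113–120 m: −αΔT+βΔS = −(2 × 10⁻⁴)(+2.6)+(8.1 × 10⁻⁴)(-1.27) = -1.5 × 10⁻³ → UNSTABLE
  120–161 m: −αΔT+βΔS = −(2 × 10⁻⁴)(-3.1)+(8.1 × 10⁻⁴)(+1.20) = 1.6 × 10⁻³ → stable
The 113–120 m interval has Δρ < 0: lighter water underlies denser water.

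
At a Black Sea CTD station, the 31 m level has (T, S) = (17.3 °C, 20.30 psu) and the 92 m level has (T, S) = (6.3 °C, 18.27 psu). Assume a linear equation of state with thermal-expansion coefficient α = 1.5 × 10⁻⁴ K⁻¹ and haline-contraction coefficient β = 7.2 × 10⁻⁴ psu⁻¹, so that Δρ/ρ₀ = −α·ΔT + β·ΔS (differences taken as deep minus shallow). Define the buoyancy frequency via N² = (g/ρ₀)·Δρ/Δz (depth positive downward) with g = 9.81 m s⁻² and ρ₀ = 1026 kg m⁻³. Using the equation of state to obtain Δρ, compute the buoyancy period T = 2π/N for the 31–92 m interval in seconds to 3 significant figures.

1.14 × 10³ s

ΔT = -11.0 K, ΔS = -2.03 psu (deep − shallow).
Δρ/ρ₀ = −αΔT + βΔS = 1.65 × 10⁻³ − 1.4616 × 10⁻³ = 1.884 × 10⁻⁴, so Δρ ≈ 0.1933 kg m⁻³.
N² = (g/ρ₀)·Δρ/Δz = g·(Δρ/ρ₀)/Δz = 9.81 × 1.884 × 10⁻⁴ / 61 = 3.0298 × 10⁻⁵ s⁻².
N = √(3.0298 × 10⁻⁵) = 5.5044 × 10⁻³ rad s⁻¹ → T = 2π/N = 1.1415 × 10³ s ≈ 1.14 × 10³ s.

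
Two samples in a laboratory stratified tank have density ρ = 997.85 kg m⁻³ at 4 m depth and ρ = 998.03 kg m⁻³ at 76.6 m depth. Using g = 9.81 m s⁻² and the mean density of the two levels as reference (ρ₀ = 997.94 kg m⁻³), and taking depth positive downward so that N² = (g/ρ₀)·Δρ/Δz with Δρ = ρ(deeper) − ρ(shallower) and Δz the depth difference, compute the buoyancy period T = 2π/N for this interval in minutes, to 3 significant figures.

21.2 min

Δρ = 998.03 − 997.85 = 0.18 kg m⁻³ over Δz = 76.6 − 4 = 72.6 m.
N² = (9.81/997.94) × (0.18/72.6) = 2.4373 × 10⁻⁵ s⁻².
N = √(2.4373 × 10⁻⁵) = 4.9369 × 10⁻³ rad s⁻¹, so T = 2π/N = 1.2727 × 10³ s = 21.212 min ≈ 21.2 min.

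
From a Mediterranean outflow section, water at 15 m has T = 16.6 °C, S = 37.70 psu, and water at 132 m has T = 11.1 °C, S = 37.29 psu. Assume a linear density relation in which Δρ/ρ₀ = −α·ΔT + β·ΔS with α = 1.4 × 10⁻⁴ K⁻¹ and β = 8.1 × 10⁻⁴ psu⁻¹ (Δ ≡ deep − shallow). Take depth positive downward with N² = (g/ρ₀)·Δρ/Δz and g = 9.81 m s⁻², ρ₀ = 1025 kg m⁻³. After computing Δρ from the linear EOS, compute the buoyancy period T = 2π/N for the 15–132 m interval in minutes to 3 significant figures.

17.3 min

ΔT = -5.5 K, ΔS = -0.41 psu (deep − shallow).
Δρ/ρ₀ = −αΔT + βΔS = 7.70 × 10⁻⁴ − 3.321 × 10⁻⁴ = 4.379 × 10⁻⁴, so Δρ ≈ 0.4488 kg m⁻³.
N² = (g/ρ₀)·Δρ/Δz = g·(Δρ/ρ₀)/Δz = 9.81 × 4.379 × 10⁻⁴ / 117 = 3.6716 × 10⁻⁵ s⁻².
N = √(3.6716 × 10⁻⁵) = 6.0594 × 10⁻³ rad s⁻¹ → T = 2π/N = 1.0369 × 10³ s = 17.282 min ≈ 17.3 min.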